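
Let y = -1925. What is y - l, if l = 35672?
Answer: -37597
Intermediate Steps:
y - l = -1925 - 1*35672 = -1925 - 35672 = -37597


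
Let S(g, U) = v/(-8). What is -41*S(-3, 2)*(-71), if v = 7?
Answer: -20377/8 ≈ -2547.1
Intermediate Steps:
S(g, U) = -7/8 (S(g, U) = 7/(-8) = 7*(-1/8) = -7/8)
-41*S(-3, 2)*(-71) = -41*(-7/8)*(-71) = (287/8)*(-71) = -20377/8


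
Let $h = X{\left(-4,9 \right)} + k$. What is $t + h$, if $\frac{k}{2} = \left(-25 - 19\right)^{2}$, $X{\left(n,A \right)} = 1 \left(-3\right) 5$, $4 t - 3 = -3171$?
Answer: $3065$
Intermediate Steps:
$t = -792$ ($t = \frac{3}{4} + \frac{1}{4} \left(-3171\right) = \frac{3}{4} - \frac{3171}{4} = -792$)
$X{\left(n,A \right)} = -15$ ($X{\left(n,A \right)} = \left(-3\right) 5 = -15$)
$k = 3872$ ($k = 2 \left(-25 - 19\right)^{2} = 2 \left(-44\right)^{2} = 2 \cdot 1936 = 3872$)
$h = 3857$ ($h = -15 + 3872 = 3857$)
$t + h = -792 + 3857 = 3065$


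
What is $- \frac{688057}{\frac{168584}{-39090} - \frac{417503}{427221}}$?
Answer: $\frac{1915099883374455}{14723802889} \approx 1.3007 \cdot 10^{5}$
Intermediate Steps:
$- \frac{688057}{\frac{168584}{-39090} - \frac{417503}{427221}} = - \frac{688057}{168584 \left(- \frac{1}{39090}\right) - \frac{417503}{427221}} = - \frac{688057}{- \frac{84292}{19545} - \frac{417503}{427221}} = - \frac{688057}{- \frac{14723802889}{2783344815}} = \left(-688057\right) \left(- \frac{2783344815}{14723802889}\right) = \frac{1915099883374455}{14723802889}$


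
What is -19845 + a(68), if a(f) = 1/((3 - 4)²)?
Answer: -19844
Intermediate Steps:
a(f) = 1 (a(f) = 1/((-1)²) = 1/1 = 1)
-19845 + a(68) = -19845 + 1 = -19844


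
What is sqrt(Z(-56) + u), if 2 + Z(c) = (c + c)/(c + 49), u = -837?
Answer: I*sqrt(823) ≈ 28.688*I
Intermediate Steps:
Z(c) = -2 + 2*c/(49 + c) (Z(c) = -2 + (c + c)/(c + 49) = -2 + (2*c)/(49 + c) = -2 + 2*c/(49 + c))
sqrt(Z(-56) + u) = sqrt(-98/(49 - 56) - 837) = sqrt(-98/(-7) - 837) = sqrt(-98*(-1/7) - 837) = sqrt(14 - 837) = sqrt(-823) = I*sqrt(823)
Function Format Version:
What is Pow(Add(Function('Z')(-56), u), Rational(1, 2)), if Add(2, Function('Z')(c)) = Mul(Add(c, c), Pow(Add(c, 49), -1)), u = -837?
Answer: Mul(I, Pow(823, Rational(1, 2))) ≈ Mul(28.688, I)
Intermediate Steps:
Function('Z')(c) = Add(-2, Mul(2, c, Pow(Add(49, c), -1))) (Function('Z')(c) = Add(-2, Mul(Add(c, c), Pow(Add(c, 49), -1))) = Add(-2, Mul(Mul(2, c), Pow(Add(49, c), -1))) = Add(-2, Mul(2, c, Pow(Add(49, c), -1))))
Pow(Add(Function('Z')(-56), u), Rational(1, 2)) = Pow(Add(Mul(-98, Pow(Add(49, -56), -1)), -837), Rational(1, 2)) = Pow(Add(Mul(-98, Pow(-7, -1)), -837), Rational(1, 2)) = Pow(Add(Mul(-98, Rational(-1, 7)), -837), Rational(1, 2)) = Pow(Add(14, -837), Rational(1, 2)) = Pow(-823, Rational(1, 2)) = Mul(I, Pow(823, Rational(1, 2)))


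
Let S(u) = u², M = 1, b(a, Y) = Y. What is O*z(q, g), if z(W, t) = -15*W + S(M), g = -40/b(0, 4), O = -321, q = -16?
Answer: -77361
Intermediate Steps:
g = -10 (g = -40/4 = -40*¼ = -10)
z(W, t) = 1 - 15*W (z(W, t) = -15*W + 1² = -15*W + 1 = 1 - 15*W)
O*z(q, g) = -321*(1 - 15*(-16)) = -321*(1 + 240) = -321*241 = -77361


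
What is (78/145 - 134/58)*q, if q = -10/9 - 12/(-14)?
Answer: 4112/9135 ≈ 0.45014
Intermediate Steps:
q = -16/63 (q = -10*⅑ - 12*(-1/14) = -10/9 + 6/7 = -16/63 ≈ -0.25397)
(78/145 - 134/58)*q = (78/145 - 134/58)*(-16/63) = (78*(1/145) - 134*1/58)*(-16/63) = (78/145 - 67/29)*(-16/63) = -257/145*(-16/63) = 4112/9135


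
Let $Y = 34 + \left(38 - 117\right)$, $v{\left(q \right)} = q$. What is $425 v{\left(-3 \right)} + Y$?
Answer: $-1320$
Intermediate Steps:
$Y = -45$ ($Y = 34 + \left(38 - 117\right) = 34 - 79 = -45$)
$425 v{\left(-3 \right)} + Y = 425 \left(-3\right) - 45 = -1275 - 45 = -1320$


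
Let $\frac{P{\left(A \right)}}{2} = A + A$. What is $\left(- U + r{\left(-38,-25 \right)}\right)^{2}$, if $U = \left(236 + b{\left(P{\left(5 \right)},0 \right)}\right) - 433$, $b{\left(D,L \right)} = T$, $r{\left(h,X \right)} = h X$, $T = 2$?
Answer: $1311025$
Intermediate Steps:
$r{\left(h,X \right)} = X h$
$P{\left(A \right)} = 4 A$ ($P{\left(A \right)} = 2 \left(A + A\right) = 2 \cdot 2 A = 4 A$)
$b{\left(D,L \right)} = 2$
$U = -195$ ($U = \left(236 + 2\right) - 433 = 238 - 433 = -195$)
$\left(- U + r{\left(-38,-25 \right)}\right)^{2} = \left(\left(-1\right) \left(-195\right) - -950\right)^{2} = \left(195 + 950\right)^{2} = 1145^{2} = 1311025$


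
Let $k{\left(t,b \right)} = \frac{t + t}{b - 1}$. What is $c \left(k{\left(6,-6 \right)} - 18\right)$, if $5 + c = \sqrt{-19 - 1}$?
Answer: $\frac{690}{7} - \frac{276 i \sqrt{5}}{7} \approx 98.571 - 88.165 i$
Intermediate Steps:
$c = -5 + 2 i \sqrt{5}$ ($c = -5 + \sqrt{-19 - 1} = -5 + \sqrt{-20} = -5 + 2 i \sqrt{5} \approx -5.0 + 4.4721 i$)
$k{\left(t,b \right)} = \frac{2 t}{-1 + b}$
$c \left(k{\left(6,-6 \right)} - 18\right) = \left(-5 + 2 i \sqrt{5}\right) \left(2 \cdot 6 \frac{1}{-1 - 6} - 18\right) = \left(-5 + 2 i \sqrt{5}\right) \left(2 \cdot 6 \frac{1}{-7} - 18\right) = \left(-5 + 2 i \sqrt{5}\right) \left(2 \cdot 6 \left(- \frac{1}{7}\right) - 18\right) = \left(-5 + 2 i \sqrt{5}\right) \left(- \frac{12}{7} - 18\right) = \left(-5 + 2 i \sqrt{5}\right) \left(- \frac{138}{7}\right) = \frac{690}{7} - \frac{276 i \sqrt{5}}{7}$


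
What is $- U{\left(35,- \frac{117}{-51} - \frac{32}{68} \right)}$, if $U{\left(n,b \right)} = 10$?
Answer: $-10$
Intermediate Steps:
$- U{\left(35,- \frac{117}{-51} - \frac{32}{68} \right)} = \left(-1\right) 10 = -10$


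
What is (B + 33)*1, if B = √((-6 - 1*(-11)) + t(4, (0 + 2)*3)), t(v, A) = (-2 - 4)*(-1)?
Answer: 33 + √11 ≈ 36.317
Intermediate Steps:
t(v, A) = 6 (t(v, A) = -6*(-1) = 6)
B = √11 (B = √((-6 - 1*(-11)) + 6) = √((-6 + 11) + 6) = √(5 + 6) = √11 ≈ 3.3166)
(B + 33)*1 = (√11 + 33)*1 = (33 + √11)*1 = 33 + √11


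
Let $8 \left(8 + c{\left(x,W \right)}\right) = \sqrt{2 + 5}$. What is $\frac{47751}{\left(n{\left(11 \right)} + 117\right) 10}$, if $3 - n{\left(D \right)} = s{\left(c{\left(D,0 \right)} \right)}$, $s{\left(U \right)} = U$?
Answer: $\frac{65196032}{1747615} + \frac{63668 \sqrt{7}}{1747615} \approx 37.402$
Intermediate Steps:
$c{\left(x,W \right)} = -8 + \frac{\sqrt{7}}{8}$ ($c{\left(x,W \right)} = -8 + \frac{\sqrt{2 + 5}}{8} = -8 + \frac{\sqrt{7}}{8}$)
$n{\left(D \right)} = 11 - \frac{\sqrt{7}}{8}$ ($n{\left(D \right)} = 3 - \left(-8 + \frac{\sqrt{7}}{8}\right) = 3 + \left(8 - \frac{\sqrt{7}}{8}\right) = 11 - \frac{\sqrt{7}}{8}$)
$\frac{47751}{\left(n{\left(11 \right)} + 117\right) 10} = \frac{47751}{\left(\left(11 - \frac{\sqrt{7}}{8}\right) + 117\right) 10} = \frac{47751}{\left(128 - \frac{\sqrt{7}}{8}\right) 10} = \frac{47751}{1280 - \frac{5 \sqrt{7}}{4}}$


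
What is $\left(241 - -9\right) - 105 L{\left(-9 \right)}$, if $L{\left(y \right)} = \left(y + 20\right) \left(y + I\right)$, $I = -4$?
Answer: $15265$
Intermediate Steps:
$L{\left(y \right)} = \left(-4 + y\right) \left(20 + y\right)$ ($L{\left(y \right)} = \left(y + 20\right) \left(y - 4\right) = \left(20 + y\right) \left(-4 + y\right) = \left(-4 + y\right) \left(20 + y\right)$)
$\left(241 - -9\right) - 105 L{\left(-9 \right)} = \left(241 - -9\right) - 105 \left(-80 + \left(-9\right)^{2} + 16 \left(-9\right)\right) = \left(241 + 9\right) - 105 \left(-80 + 81 - 144\right) = 250 - -15015 = 250 + 15015 = 15265$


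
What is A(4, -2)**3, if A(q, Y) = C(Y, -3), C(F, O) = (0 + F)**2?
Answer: 64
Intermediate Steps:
C(F, O) = F**2
A(q, Y) = Y**2
A(4, -2)**3 = ((-2)**2)**3 = 4**3 = 64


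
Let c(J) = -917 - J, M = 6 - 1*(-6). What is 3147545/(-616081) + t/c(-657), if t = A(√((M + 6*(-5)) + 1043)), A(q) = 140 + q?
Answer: -45230652/8009053 - √41/52 ≈ -5.7706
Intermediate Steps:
M = 12 (M = 6 + 6 = 12)
t = 140 + 5*√41 (t = 140 + √((12 + 6*(-5)) + 1043) = 140 + √((12 - 30) + 1043) = 140 + √(-18 + 1043) = 140 + √1025 = 140 + 5*√41 ≈ 172.02)
3147545/(-616081) + t/c(-657) = 3147545/(-616081) + (140 + 5*√41)/(-917 - 1*(-657)) = 3147545*(-1/616081) + (140 + 5*√41)/(-917 + 657) = -3147545/616081 + (140 + 5*√41)/(-260) = -3147545/616081 + (140 + 5*√41)*(-1/260) = -3147545/616081 + (-7/13 - √41/52) = -45230652/8009053 - √41/52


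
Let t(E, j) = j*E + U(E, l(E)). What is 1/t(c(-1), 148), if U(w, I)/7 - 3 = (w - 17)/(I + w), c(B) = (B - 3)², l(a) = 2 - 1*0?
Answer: 18/42995 ≈ 0.00041865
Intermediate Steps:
l(a) = 2 (l(a) = 2 + 0 = 2)
c(B) = (-3 + B)²
U(w, I) = 21 + 7*(-17 + w)/(I + w) (U(w, I) = 21 + 7*((w - 17)/(I + w)) = 21 + 7*((-17 + w)/(I + w)) = 21 + 7*(-17 + w)/(I + w))
t(E, j) = E*j + 7*(-11 + 4*E)/(2 + E) (t(E, j) = j*E + 7*(-17 + 3*2 + 4*E)/(2 + E) = E*j + 7*(-17 + 6 + 4*E)/(2 + E) = E*j + 7*(-11 + 4*E)/(2 + E))
1/t(c(-1), 148) = 1/((-77 + 28*(-3 - 1)² + (-3 - 1)²*148*(2 + (-3 - 1)²))/(2 + (-3 - 1)²)) = 1/((-77 + 28*(-4)² + (-4)²*148*(2 + (-4)²))/(2 + (-4)²)) = 1/((-77 + 28*16 + 16*148*(2 + 16))/(2 + 16)) = 1/((-77 + 448 + 16*148*18)/18) = 1/((-77 + 448 + 42624)/18) = 1/((1/18)*42995) = 1/(42995/18) = 18/42995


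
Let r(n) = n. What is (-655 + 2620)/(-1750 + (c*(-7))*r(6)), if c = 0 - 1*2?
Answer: -1965/1666 ≈ -1.1795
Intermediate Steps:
c = -2 (c = 0 - 2 = -2)
(-655 + 2620)/(-1750 + (c*(-7))*r(6)) = (-655 + 2620)/(-1750 - 2*(-7)*6) = 1965/(-1750 + 14*6) = 1965/(-1750 + 84) = 1965/(-1666) = 1965*(-1/1666) = -1965/1666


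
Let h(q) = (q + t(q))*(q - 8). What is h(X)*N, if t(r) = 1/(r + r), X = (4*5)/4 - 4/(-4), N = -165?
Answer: 4015/2 ≈ 2007.5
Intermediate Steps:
X = 6 (X = 20*(1/4) - 4*(-1/4) = 5 + 1 = 6)
t(r) = 1/(2*r)
h(q) = (-8 + q)*(q + 1/(2*q)) (h(q) = (q + 1/(2*q))*(q - 8) = (q + 1/(2*q))*(-8 + q) = (-8 + q)*(q + 1/(2*q)))
h(X)*N = (1/2 + 6**2 - 8*6 - 4/6)*(-165) = (1/2 + 36 - 48 - 4*1/6)*(-165) = (1/2 + 36 - 48 - 2/3)*(-165) = -73/6*(-165) = 4015/2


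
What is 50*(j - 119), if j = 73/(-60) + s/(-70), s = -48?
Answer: -251015/42 ≈ -5976.5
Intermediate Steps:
j = -223/420 (j = 73/(-60) - 48/(-70) = 73*(-1/60) - 48*(-1/70) = -73/60 + 24/35 = -223/420 ≈ -0.53095)
50*(j - 119) = 50*(-223/420 - 119) = 50*(-50203/420) = -251015/42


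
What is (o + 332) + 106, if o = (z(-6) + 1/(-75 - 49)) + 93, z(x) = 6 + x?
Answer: 65843/124 ≈ 530.99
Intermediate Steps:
o = 11531/124 (o = ((6 - 6) + 1/(-75 - 49)) + 93 = (0 + 1/(-124)) + 93 = (0 - 1/124) + 93 = -1/124 + 93 = 11531/124 ≈ 92.992)
(o + 332) + 106 = (11531/124 + 332) + 106 = 52699/124 + 106 = 65843/124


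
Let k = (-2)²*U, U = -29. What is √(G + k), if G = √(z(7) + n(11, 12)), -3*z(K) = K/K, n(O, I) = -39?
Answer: √(-1044 + 3*I*√354)/3 ≈ 0.29105 + 10.774*I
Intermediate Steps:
z(K) = -⅓ (z(K) = -K/(3*K) = -⅓*1 = -⅓)
G = I*√354/3 (G = √(-⅓ - 39) = √(-118/3) = I*√354/3 ≈ 6.2716*I)
k = -116 (k = (-2)²*(-29) = 4*(-29) = -116)
√(G + k) = √(I*√354/3 - 116) = √(-116 + I*√354/3)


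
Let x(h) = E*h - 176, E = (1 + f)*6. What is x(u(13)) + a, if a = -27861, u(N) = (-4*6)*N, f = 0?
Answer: -29909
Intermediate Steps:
E = 6 (E = (1 + 0)*6 = 1*6 = 6)
u(N) = -24*N
x(h) = -176 + 6*h (x(h) = 6*h - 176 = -176 + 6*h)
x(u(13)) + a = (-176 + 6*(-24*13)) - 27861 = (-176 + 6*(-312)) - 27861 = (-176 - 1872) - 27861 = -2048 - 27861 = -29909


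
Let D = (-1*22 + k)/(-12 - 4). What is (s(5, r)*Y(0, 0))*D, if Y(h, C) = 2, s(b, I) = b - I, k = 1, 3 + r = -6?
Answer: 147/4 ≈ 36.750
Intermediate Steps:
r = -9 (r = -3 - 6 = -9)
D = 21/16 (D = (-1*22 + 1)/(-12 - 4) = (-22 + 1)/(-16) = -21*(-1/16) = 21/16 ≈ 1.3125)
(s(5, r)*Y(0, 0))*D = ((5 - 1*(-9))*2)*(21/16) = ((5 + 9)*2)*(21/16) = (14*2)*(21/16) = 28*(21/16) = 147/4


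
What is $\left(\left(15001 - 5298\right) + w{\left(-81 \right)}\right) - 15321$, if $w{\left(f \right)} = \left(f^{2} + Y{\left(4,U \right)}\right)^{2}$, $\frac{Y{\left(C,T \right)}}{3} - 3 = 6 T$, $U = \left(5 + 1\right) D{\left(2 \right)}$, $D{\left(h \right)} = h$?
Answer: $46044178$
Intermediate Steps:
$U = 12$ ($U = \left(5 + 1\right) 2 = 6 \cdot 2 = 12$)
$Y{\left(C,T \right)} = 9 + 18 T$ ($Y{\left(C,T \right)} = 9 + 3 \cdot 6 T = 9 + 18 T$)
$w{\left(f \right)} = \left(225 + f^{2}\right)^{2}$ ($w{\left(f \right)} = \left(f^{2} + \left(9 + 18 \cdot 12\right)\right)^{2} = \left(f^{2} + \left(9 + 216\right)\right)^{2} = \left(f^{2} + 225\right)^{2} = \left(225 + f^{2}\right)^{2}$)
$\left(\left(15001 - 5298\right) + w{\left(-81 \right)}\right) - 15321 = \left(\left(15001 - 5298\right) + \left(225 + \left(-81\right)^{2}\right)^{2}\right) - 15321 = \left(9703 + \left(225 + 6561\right)^{2}\right) - 15321 = \left(9703 + 6786^{2}\right) - 15321 = \left(9703 + 46049796\right) - 15321 = 46059499 - 15321 = 46044178$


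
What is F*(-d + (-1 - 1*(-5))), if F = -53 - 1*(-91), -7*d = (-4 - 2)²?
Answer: 2432/7 ≈ 347.43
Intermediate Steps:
d = -36/7 (d = -(-4 - 2)²/7 = -⅐*(-6)² = -⅐*36 = -36/7 ≈ -5.1429)
F = 38 (F = -53 + 91 = 38)
F*(-d + (-1 - 1*(-5))) = 38*(-1*(-36/7) + (-1 - 1*(-5))) = 38*(36/7 + (-1 + 5)) = 38*(36/7 + 4) = 38*(64/7) = 2432/7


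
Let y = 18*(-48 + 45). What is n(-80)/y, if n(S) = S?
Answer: 40/27 ≈ 1.4815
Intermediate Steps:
y = -54 (y = 18*(-3) = -54)
n(-80)/y = -80/(-54) = -80*(-1/54) = 40/27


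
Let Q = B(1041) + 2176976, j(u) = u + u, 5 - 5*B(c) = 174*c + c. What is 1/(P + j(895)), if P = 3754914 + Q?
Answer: 1/5897246 ≈ 1.6957e-7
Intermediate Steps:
B(c) = 1 - 35*c (B(c) = 1 - (174*c + c)/5 = 1 - 35*c)
j(u) = 2*u
Q = 2140542 (Q = (1 - 35*1041) + 2176976 = (1 - 36435) + 2176976 = -36434 + 2176976 = 2140542)
P = 5895456 (P = 3754914 + 2140542 = 5895456)
1/(P + j(895)) = 1/(5895456 + 2*895) = 1/(5895456 + 1790) = 1/5897246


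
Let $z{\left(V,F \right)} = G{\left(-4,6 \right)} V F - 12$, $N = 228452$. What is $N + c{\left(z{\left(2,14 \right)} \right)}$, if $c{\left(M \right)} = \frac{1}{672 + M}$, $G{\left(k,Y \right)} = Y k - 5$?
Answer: $\frac{34724703}{152} \approx 2.2845 \cdot 10^{5}$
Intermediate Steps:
$G{\left(k,Y \right)} = -5 + Y k$
$z{\left(V,F \right)} = -12 - 29 F V$ ($z{\left(V,F \right)} = \left(-5 + 6 \left(-4\right)\right) V F - 12 = \left(-5 - 24\right) V F - 12 = - 29 V F - 12 = - 29 F V - 12 = -12 - 29 F V$)
$N + c{\left(z{\left(2,14 \right)} \right)} = 228452 + \frac{1}{672 - \left(12 + 406 \cdot 2\right)} = 228452 + \frac{1}{672 - 824} = 228452 + \frac{1}{-152} = 228452 - \frac{1}{152} = \frac{34724703}{152}$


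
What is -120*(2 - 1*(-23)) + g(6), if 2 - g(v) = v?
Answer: -3004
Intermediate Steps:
g(v) = 2 - v
-120*(2 - 1*(-23)) + g(6) = -120*(2 - 1*(-23)) + (2 - 1*6) = -120*(2 + 23) + (2 - 6) = -120*25 - 4 = -3000 - 4 = -3004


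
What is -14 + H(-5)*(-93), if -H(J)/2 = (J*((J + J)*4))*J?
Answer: -186014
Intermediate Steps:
H(J) = -16*J³ (H(J) = -2*J*((J + J)*4)*J = -2*J*((2*J)*4)*J = -2*J*(8*J)*J = -2*8*J²*J = -16*J³)
-14 + H(-5)*(-93) = -14 - 16*(-5)³*(-93) = -14 - 16*(-125)*(-93) = -14 + 2000*(-93) = -14 - 186000 = -186014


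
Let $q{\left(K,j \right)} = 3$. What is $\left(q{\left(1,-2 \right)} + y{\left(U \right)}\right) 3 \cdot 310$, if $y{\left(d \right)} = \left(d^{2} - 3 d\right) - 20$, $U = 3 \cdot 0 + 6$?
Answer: $930$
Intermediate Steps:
$U = 6$ ($U = 0 + 6 = 6$)
$y{\left(d \right)} = -20 + d^{2} - 3 d$ ($y{\left(d \right)} = \left(d^{2} - 3 d\right) - 20 = -20 + d^{2} - 3 d$)
$\left(q{\left(1,-2 \right)} + y{\left(U \right)}\right) 3 \cdot 310 = \left(3 - \left(38 - 36\right)\right) 3 \cdot 310 = \left(3 - 2\right) 3 \cdot 310 = 1 \cdot 3 \cdot 310 = 3 \cdot 310 = 930$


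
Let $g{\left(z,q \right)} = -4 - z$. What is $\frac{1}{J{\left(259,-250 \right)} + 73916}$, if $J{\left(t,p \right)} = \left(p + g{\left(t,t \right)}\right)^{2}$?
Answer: $\frac{1}{337085} \approx 2.9666 \cdot 10^{-6}$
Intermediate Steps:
$J{\left(t,p \right)} = \left(-4 + p - t\right)^{2}$ ($J{\left(t,p \right)} = \left(p - \left(4 + t\right)\right)^{2} = \left(-4 + p - t\right)^{2}$)
$\frac{1}{J{\left(259,-250 \right)} + 73916} = \frac{1}{\left(4 + 259 - -250\right)^{2} + 73916} = \frac{1}{\left(4 + 259 + 250\right)^{2} + 73916} = \frac{1}{513^{2} + 73916} = \frac{1}{263169 + 73916} = \frac{1}{337085}$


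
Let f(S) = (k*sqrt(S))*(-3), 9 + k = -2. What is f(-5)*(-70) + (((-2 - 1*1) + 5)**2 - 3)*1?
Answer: 1 - 2310*I*sqrt(5) ≈ 1.0 - 5165.3*I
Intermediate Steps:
k = -11 (k = -9 - 2 = -11)
f(S) = 33*sqrt(S) (f(S) = -11*sqrt(S)*(-3) = 33*sqrt(S))
f(-5)*(-70) + (((-2 - 1*1) + 5)**2 - 3)*1 = (33*sqrt(-5))*(-70) + (((-2 - 1*1) + 5)**2 - 3)*1 = (33*(I*sqrt(5)))*(-70) + (((-2 - 1) + 5)**2 - 3)*1 = (33*I*sqrt(5))*(-70) + ((-3 + 5)**2 - 3)*1 = -2310*I*sqrt(5) + (2**2 - 3)*1 = -2310*I*sqrt(5) + (4 - 3)*1 = -2310*I*sqrt(5) + 1*1 = -2310*I*sqrt(5) + 1 = 1 - 2310*I*sqrt(5)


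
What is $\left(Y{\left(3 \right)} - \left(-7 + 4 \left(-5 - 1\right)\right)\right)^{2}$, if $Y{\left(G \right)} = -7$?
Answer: $576$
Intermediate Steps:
$\left(Y{\left(3 \right)} - \left(-7 + 4 \left(-5 - 1\right)\right)\right)^{2} = \left(-7 - \left(-7 + 4 \left(-5 - 1\right)\right)\right)^{2} = \left(-7 + \left(7 - -24\right)\right)^{2} = \left(-7 + \left(7 + 24\right)\right)^{2} = \left(-7 + 31\right)^{2} = 24^{2} = 576$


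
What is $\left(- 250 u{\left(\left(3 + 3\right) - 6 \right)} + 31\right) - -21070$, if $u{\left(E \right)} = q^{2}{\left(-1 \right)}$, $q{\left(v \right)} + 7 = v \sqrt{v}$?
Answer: $9101 - 3500 i \approx 9101.0 - 3500.0 i$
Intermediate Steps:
$q{\left(v \right)} = -7 + v^{\frac{3}{2}}$ ($q{\left(v \right)} = -7 + v \sqrt{v} = -7 + v^{\frac{3}{2}}$)
$u{\left(E \right)} = \left(-7 - i\right)^{2}$ ($u{\left(E \right)} = \left(-7 + \left(-1\right)^{\frac{3}{2}}\right)^{2} = \left(-7 - i\right)^{2}$)
$\left(- 250 u{\left(\left(3 + 3\right) - 6 \right)} + 31\right) - -21070 = \left(- 250 \left(7 + i\right)^{2} + 31\right) - -21070 = \left(31 - 250 \left(7 + i\right)^{2}\right) + 21070 = 21101 - 250 \left(7 + i\right)^{2}$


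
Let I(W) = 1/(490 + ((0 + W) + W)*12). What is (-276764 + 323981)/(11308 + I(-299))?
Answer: 315692862/75605287 ≈ 4.1755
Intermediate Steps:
I(W) = 1/(490 + 24*W) (I(W) = 1/(490 + (W + W)*12) = 1/(490 + (2*W)*12) = 1/(490 + 24*W))
(-276764 + 323981)/(11308 + I(-299)) = (-276764 + 323981)/(11308 + 1/(2*(245 + 12*(-299)))) = 47217/(11308 + 1/(2*(245 - 3588))) = 47217/(11308 + (½)/(-3343)) = 47217/(11308 + (½)*(-1/3343)) = 47217/(11308 - 1/6686) = 47217/(75605287/6686) = 47217*(6686/75605287) = 315692862/75605287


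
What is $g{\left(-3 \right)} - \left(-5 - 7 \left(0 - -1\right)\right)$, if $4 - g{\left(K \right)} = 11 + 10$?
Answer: $-5$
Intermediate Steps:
$g{\left(K \right)} = -17$ ($g{\left(K \right)} = 4 - \left(11 + 10\right) = 4 - 21 = -17$)
$g{\left(-3 \right)} - \left(-5 - 7 \left(0 - -1\right)\right) = -17 - \left(-5 - 7 \left(0 - -1\right)\right) = -17 - \left(-5 - 7 \left(0 + 1\right)\right) = -17 - \left(-5 - 7\right) = -17 - -12 = -17 + 12 = -5$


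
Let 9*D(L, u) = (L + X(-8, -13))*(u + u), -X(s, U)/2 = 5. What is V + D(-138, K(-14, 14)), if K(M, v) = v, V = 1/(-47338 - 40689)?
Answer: -364783897/792243 ≈ -460.44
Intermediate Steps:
V = -1/88027 (V = 1/(-88027) = -1/88027 ≈ -1.1360e-5)
X(s, U) = -10 (X(s, U) = -2*5 = -10)
D(L, u) = 2*u*(-10 + L)/9 (D(L, u) = ((L - 10)*(u + u))/9 = ((-10 + L)*(2*u))/9 = (2*u*(-10 + L))/9 = 2*u*(-10 + L)/9)
V + D(-138, K(-14, 14)) = -1/88027 + (2/9)*14*(-10 - 138) = -1/88027 + (2/9)*14*(-148) = -1/88027 - 4144/9 = -364783897/792243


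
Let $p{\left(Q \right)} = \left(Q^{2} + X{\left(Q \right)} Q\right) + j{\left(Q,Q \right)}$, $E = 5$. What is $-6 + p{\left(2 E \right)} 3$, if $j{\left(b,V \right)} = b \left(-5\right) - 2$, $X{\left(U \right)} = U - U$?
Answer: $138$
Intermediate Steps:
$X{\left(U \right)} = 0$
$j{\left(b,V \right)} = -2 - 5 b$ ($j{\left(b,V \right)} = - 5 b - 2 = -2 - 5 b$)
$p{\left(Q \right)} = -2 + Q^{2} - 5 Q$ ($p{\left(Q \right)} = \left(Q^{2} + 0 Q\right) - \left(2 + 5 Q\right) = \left(Q^{2} + 0\right) - \left(2 + 5 Q\right) = Q^{2} - \left(2 + 5 Q\right) = -2 + Q^{2} - 5 Q$)
$-6 + p{\left(2 E \right)} 3 = -6 + \left(-2 + \left(2 \cdot 5\right)^{2} - 5 \cdot 2 \cdot 5\right) 3 = -6 + \left(-2 + 10^{2} - 50\right) 3 = -6 + \left(-2 + 100 - 50\right) 3 = -6 + 48 \cdot 3 = -6 + 144 = 138$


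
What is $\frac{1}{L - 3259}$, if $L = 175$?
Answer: $- \frac{1}{3084} \approx -0.00032425$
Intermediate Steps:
$\frac{1}{L - 3259} = \frac{1}{175 - 3259} = \frac{1}{-3084} = - \frac{1}{3084}$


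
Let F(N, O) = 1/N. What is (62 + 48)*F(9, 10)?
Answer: 110/9 ≈ 12.222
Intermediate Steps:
(62 + 48)*F(9, 10) = (62 + 48)/9 = 110*(1/9) = 110/9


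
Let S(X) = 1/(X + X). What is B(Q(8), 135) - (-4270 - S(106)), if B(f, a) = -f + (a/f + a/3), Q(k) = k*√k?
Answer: 914781/212 - 377*√2/32 ≈ 4298.3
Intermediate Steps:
S(X) = 1/(2*X)
Q(k) = k^(3/2)
B(f, a) = -f + a/3 + a/f (B(f, a) = -f + (a/f + a*(⅓)) = -f + (a/f + a/3) = -f + (a/3 + a/f) = -f + a/3 + a/f)
B(Q(8), 135) - (-4270 - S(106)) = (-8^(3/2) + (⅓)*135 + 135/(8^(3/2))) - (-4270 - 1/(2*106)) = (-16*√2 + 45 + 135/((16*√2))) - (-4270 - 1/(2*106)) = (-16*√2 + 45 + 135*(√2/32)) - (-4270 - 1*1/212) = (-16*√2 + 45 + 135*√2/32) - (-4270 - 1/212) = (45 - 377*√2/32) - 1*(-905241/212) = (45 - 377*√2/32) + 905241/212 = 914781/212 - 377*√2/32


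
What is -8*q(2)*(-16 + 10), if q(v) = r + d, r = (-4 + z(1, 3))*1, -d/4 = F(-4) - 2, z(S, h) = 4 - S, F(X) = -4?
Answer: 1104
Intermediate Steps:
d = 24 (d = -4*(-4 - 2) = -4*(-6) = 24)
r = -1 (r = (-4 + (4 - 1*1))*1 = (-4 + (4 - 1))*1 = (-4 + 3)*1 = -1*1 = -1)
q(v) = 23 (q(v) = -1 + 24 = 23)
-8*q(2)*(-16 + 10) = -184*(-16 + 10) = -184*(-6) = -8*(-138) = 1104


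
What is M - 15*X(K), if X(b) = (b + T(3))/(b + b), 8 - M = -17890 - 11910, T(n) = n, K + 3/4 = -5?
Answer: 1371003/46 ≈ 29804.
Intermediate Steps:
K = -23/4 (K = -3/4 - 5 = -23/4 ≈ -5.7500)
M = 29808 (M = 8 - (-17890 - 11910) = 8 - 1*(-29800) = 8 + 29800 = 29808)
X(b) = (3 + b)/(2*b) (X(b) = (b + 3)/(b + b) = (3 + b)/((2*b)) = (3 + b)*(1/(2*b)) = (3 + b)/(2*b))
M - 15*X(K) = 29808 - 15*(3 - 23/4)/(2*(-23/4)) = 29808 - 15*(1/2)*(-4/23)*(-11/4) = 29808 - 15*11/46 = 29808 - 1*165/46 = 29808 - 165/46 = 1371003/46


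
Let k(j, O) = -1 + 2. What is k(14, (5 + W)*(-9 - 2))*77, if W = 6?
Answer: 77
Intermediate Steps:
k(j, O) = 1
k(14, (5 + W)*(-9 - 2))*77 = 1*77 = 77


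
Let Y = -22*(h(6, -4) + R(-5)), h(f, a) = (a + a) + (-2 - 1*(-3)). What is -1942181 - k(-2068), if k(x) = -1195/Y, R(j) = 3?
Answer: -170910733/88 ≈ -1.9422e+6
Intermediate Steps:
h(f, a) = 1 + 2*a (h(f, a) = 2*a + (-2 + 3) = 2*a + 1 = 1 + 2*a)
Y = 88 (Y = -22*((1 + 2*(-4)) + 3) = -22*((1 - 8) + 3) = -22*(-7 + 3) = -22*(-4) = 88)
k(x) = -1195/88
-1942181 - k(-2068) = -1942181 - 1*(-1195/88) = -1942181 + 1195/88 = -170910733/88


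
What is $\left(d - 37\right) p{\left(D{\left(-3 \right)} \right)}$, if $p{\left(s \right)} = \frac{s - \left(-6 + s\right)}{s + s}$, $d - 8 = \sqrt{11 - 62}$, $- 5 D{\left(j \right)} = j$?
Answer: $-145 + 5 i \sqrt{51} \approx -145.0 + 35.707 i$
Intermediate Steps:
$D{\left(j \right)} = - \frac{j}{5}$
$d = 8 + i \sqrt{51}$ ($d = 8 + \sqrt{11 - 62} = 8 + \sqrt{-51} = 8 + i \sqrt{51} \approx 8.0 + 7.1414 i$)
$p{\left(s \right)} = \frac{3}{s}$ ($p{\left(s \right)} = \frac{6}{2 s} = 6 \frac{1}{2 s} = \frac{3}{s}$)
$\left(d - 37\right) p{\left(D{\left(-3 \right)} \right)} = \left(\left(8 + i \sqrt{51}\right) - 37\right) \frac{3}{\left(- \frac{1}{5}\right) \left(-3\right)} = \left(-29 + i \sqrt{51}\right) \frac{3}{\frac{3}{5}} = \left(-29 + i \sqrt{51}\right) 3 \cdot \frac{5}{3} = \left(-29 + i \sqrt{51}\right) 5 = -145 + 5 i \sqrt{51}$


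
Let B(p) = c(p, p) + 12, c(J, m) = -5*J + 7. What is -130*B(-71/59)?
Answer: -191880/59 ≈ -3252.2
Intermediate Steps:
c(J, m) = 7 - 5*J
B(p) = 19 - 5*p (B(p) = (7 - 5*p) + 12 = 19 - 5*p)
-130*B(-71/59) = -130*(19 - (-355)/59) = -130*(19 - 5*(-71/59)) = -130*(19 + 355/59) = -130*1476/59 = -191880/59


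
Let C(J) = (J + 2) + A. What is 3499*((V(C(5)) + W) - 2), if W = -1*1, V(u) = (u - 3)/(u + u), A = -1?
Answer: -38489/4 ≈ -9622.3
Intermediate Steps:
C(J) = 1 + J (C(J) = (J + 2) - 1 = (2 + J) - 1 = 1 + J)
V(u) = (-3 + u)/(2*u) (V(u) = (-3 + u)/((2*u)) = (-3 + u)*(1/(2*u)) = (-3 + u)/(2*u))
W = -1
3499*((V(C(5)) + W) - 2) = 3499*(((-3 + (1 + 5))/(2*(1 + 5)) - 1) - 2) = 3499*(((½)*(-3 + 6)/6 - 1) - 2) = 3499*(((½)*(⅙)*3 - 1) - 2) = 3499*((¼ - 1) - 2) = 3499*(-¾ - 2) = 3499*(-11/4) = -38489/4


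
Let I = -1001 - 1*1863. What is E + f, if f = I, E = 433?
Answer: -2431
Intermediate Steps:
I = -2864 (I = -1001 - 1863 = -2864)
f = -2864
E + f = 433 - 2864 = -2431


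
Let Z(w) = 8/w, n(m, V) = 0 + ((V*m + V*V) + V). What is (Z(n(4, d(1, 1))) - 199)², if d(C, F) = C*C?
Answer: 351649/9 ≈ 39072.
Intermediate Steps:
d(C, F) = C²
n(m, V) = V + V² + V*m (n(m, V) = 0 + ((V*m + V²) + V) = 0 + ((V² + V*m) + V) = 0 + (V + V² + V*m) = V + V² + V*m)
(Z(n(4, d(1, 1))) - 199)² = (8/((1²*(1 + 1² + 4))) - 199)² = (8/((1*(1 + 1 + 4))) - 199)² = (8/((1*6)) - 199)² = (8/6 - 199)² = (8*(⅙) - 199)² = (4/3 - 199)² = (-593/3)² = 351649/9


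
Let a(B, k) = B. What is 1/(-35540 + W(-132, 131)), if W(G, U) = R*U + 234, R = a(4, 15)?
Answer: -1/34782 ≈ -2.8751e-5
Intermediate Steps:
R = 4
W(G, U) = 234 + 4*U (W(G, U) = 4*U + 234 = 234 + 4*U)
1/(-35540 + W(-132, 131)) = 1/(-35540 + (234 + 4*131)) = 1/(-35540 + (234 + 524)) = 1/(-35540 + 758) = 1/(-34782) = -1/34782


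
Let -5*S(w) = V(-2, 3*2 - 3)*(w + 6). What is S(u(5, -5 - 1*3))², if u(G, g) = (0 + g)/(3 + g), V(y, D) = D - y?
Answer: 1444/25 ≈ 57.760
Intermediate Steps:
u(G, g) = g/(3 + g)
S(w) = -6 - w (S(w) = -((3*2 - 3) - 1*(-2))*(w + 6)/5 = -((6 - 3) + 2)*(6 + w)/5 = -(3 + 2)*(6 + w)/5 = -(6 + w) = -(30 + 5*w)/5 = -6 - w)
S(u(5, -5 - 1*3))² = (-6 - (-5 - 1*3)/(3 + (-5 - 1*3)))² = (-6 - (-5 - 3)/(3 + (-5 - 3)))² = (-6 - (-8)/(3 - 8))² = (-6 - (-8)/(-5))² = (-6 - (-8)*(-1)/5)² = (-6 - 1*8/5)² = (-6 - 8/5)² = (-38/5)² = 1444/25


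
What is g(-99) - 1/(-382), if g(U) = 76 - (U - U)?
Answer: 29033/382 ≈ 76.003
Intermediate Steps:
g(U) = 76 (g(U) = 76 - 1*0 = 76 + 0 = 76)
g(-99) - 1/(-382) = 76 - 1/(-382) = 76 - 1*(-1/382) = 76 + 1/382 = 29033/382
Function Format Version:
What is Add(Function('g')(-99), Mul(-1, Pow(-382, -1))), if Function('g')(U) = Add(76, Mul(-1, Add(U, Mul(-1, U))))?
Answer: Rational(29033, 382) ≈ 76.003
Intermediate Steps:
Function('g')(U) = 76 (Function('g')(U) = Add(76, Mul(-1, 0)) = Add(76, 0) = 76)
Add(Function('g')(-99), Mul(-1, Pow(-382, -1))) = Add(76, Mul(-1, Pow(-382, -1))) = Add(76, Mul(-1, Rational(-1, 382))) = Add(76, Rational(1, 382)) = Rational(29033, 382)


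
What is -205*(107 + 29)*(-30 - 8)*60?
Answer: 63566400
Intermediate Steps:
-205*(107 + 29)*(-30 - 8)*60 = -27880*(-38)*60 = -205*(-5168)*60 = 1059440*60 = 63566400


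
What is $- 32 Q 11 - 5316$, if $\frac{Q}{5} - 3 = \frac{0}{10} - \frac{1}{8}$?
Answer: $-10376$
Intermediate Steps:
$Q = \frac{115}{8}$ ($Q = 15 + 5 \left(\frac{0}{10} - \frac{1}{8}\right) = 15 + 5 \left(0 \cdot \frac{1}{10} - \frac{1}{8}\right) = 15 + 5 \left(0 - \frac{1}{8}\right) = 15 + 5 \left(- \frac{1}{8}\right) = 15 - \frac{5}{8} = \frac{115}{8} \approx 14.375$)
$- 32 Q 11 - 5316 = \left(-32\right) \frac{115}{8} \cdot 11 - 5316 = \left(-460\right) 11 - 5316 = -5060 - 5316 = -10376$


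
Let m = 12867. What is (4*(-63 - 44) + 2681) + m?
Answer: 15120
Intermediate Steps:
(4*(-63 - 44) + 2681) + m = (4*(-63 - 44) + 2681) + 12867 = (4*(-107) + 2681) + 12867 = (-428 + 2681) + 12867 = 2253 + 12867 = 15120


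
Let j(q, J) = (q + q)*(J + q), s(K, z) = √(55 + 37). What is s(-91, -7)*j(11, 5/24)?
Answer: 2959*√23/6 ≈ 2365.1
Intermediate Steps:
s(K, z) = 2*√23 (s(K, z) = √92 = 2*√23)
j(q, J) = 2*q*(J + q) (j(q, J) = (2*q)*(J + q) = 2*q*(J + q))
s(-91, -7)*j(11, 5/24) = (2*√23)*(2*11*(5/24 + 11)) = (2*√23)*(2*11*(269/24)) = (2*√23)*(2959/12) = 2959*√23/6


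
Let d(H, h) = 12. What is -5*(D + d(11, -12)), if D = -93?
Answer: 405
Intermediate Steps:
-5*(D + d(11, -12)) = -5*(-93 + 12) = -5*(-81) = 405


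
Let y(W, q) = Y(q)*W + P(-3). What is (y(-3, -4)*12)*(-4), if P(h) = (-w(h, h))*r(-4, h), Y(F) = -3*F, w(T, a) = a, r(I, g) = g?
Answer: 2160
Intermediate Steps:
P(h) = -h**2 (P(h) = (-h)*h = -h**2)
y(W, q) = -9 - 3*W*q (y(W, q) = (-3*q)*W - 1*(-3)**2 = -3*W*q - 1*9 = -3*W*q - 9 = -9 - 3*W*q)
(y(-3, -4)*12)*(-4) = ((-9 - 3*(-3)*(-4))*12)*(-4) = ((-9 - 36)*12)*(-4) = -45*12*(-4) = -540*(-4) = 2160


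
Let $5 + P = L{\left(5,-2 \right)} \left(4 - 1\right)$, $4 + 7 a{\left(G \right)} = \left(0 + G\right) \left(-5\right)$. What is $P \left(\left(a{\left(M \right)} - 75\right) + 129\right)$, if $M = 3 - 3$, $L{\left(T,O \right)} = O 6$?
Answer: $- \frac{15334}{7} \approx -2190.6$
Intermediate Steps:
$L{\left(T,O \right)} = 6 O$
$M = 0$ ($M = 3 - 3 = 0$)
$a{\left(G \right)} = - \frac{4}{7} - \frac{5 G}{7}$ ($a{\left(G \right)} = - \frac{4}{7} + \frac{\left(0 + G\right) \left(-5\right)}{7} = - \frac{4}{7} + \frac{G \left(-5\right)}{7} = - \frac{4}{7} + \frac{\left(-5\right) G}{7} = - \frac{4}{7} - \frac{5 G}{7}$)
$P = -41$ ($P = -5 + 6 \left(-2\right) \left(4 - 1\right) = -5 - 36 = -41$)
$P \left(\left(a{\left(M \right)} - 75\right) + 129\right) = - 41 \left(\left(\left(- \frac{4}{7} - 0\right) - 75\right) + 129\right) = - 41 \left(\left(\left(- \frac{4}{7} + 0\right) - 75\right) + 129\right) = - 41 \left(\left(- \frac{4}{7} - 75\right) + 129\right) = - 41 \left(- \frac{529}{7} + 129\right) = \left(-41\right) \frac{374}{7} = - \frac{15334}{7}$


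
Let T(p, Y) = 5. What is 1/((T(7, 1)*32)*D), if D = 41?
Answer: 1/6560 ≈ 0.00015244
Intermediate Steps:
1/((T(7, 1)*32)*D) = 1/((5*32)*41) = 1/(160*41) = 1/6560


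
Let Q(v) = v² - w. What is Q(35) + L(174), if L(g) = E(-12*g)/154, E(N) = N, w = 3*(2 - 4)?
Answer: 93743/77 ≈ 1217.4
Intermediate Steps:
w = -6 (w = 3*(-2) = -6)
L(g) = -6*g/77 (L(g) = -12*g/154 = -12*g*(1/154) = -6*g/77)
Q(v) = 6 + v² (Q(v) = v² - 1*(-6) = v² + 6 = 6 + v²)
Q(35) + L(174) = (6 + 35²) - 6/77*174 = (6 + 1225) - 1044/77 = 1231 - 1044/77 = 93743/77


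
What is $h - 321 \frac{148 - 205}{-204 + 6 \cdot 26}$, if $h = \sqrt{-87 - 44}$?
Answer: $- \frac{6099}{16} + i \sqrt{131} \approx -381.19 + 11.446 i$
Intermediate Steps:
$h = i \sqrt{131}$ ($h = \sqrt{-131} = i \sqrt{131} \approx 11.446 i$)
$h - 321 \frac{148 - 205}{-204 + 6 \cdot 26} = i \sqrt{131} - 321 \frac{148 - 205}{-204 + 6 \cdot 26} = i \sqrt{131} - 321 \frac{148 - 205}{-204 + 156} = i \sqrt{131} - 321 \left(- \frac{57}{-48}\right) = i \sqrt{131} - 321 \left(\left(-57\right) \left(- \frac{1}{48}\right)\right) = i \sqrt{131} - \frac{6099}{16} = - \frac{6099}{16} + i \sqrt{131}$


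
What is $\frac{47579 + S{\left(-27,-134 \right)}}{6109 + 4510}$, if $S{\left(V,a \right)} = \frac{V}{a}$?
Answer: $\frac{6375613}{1422946} \approx 4.4806$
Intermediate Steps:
$\frac{47579 + S{\left(-27,-134 \right)}}{6109 + 4510} = \frac{47579 - \frac{27}{-134}}{6109 + 4510} = \frac{47579 - - \frac{27}{134}}{10619} = \left(47579 + \frac{27}{134}\right) \frac{1}{10619} = \frac{6375613}{134} \cdot \frac{1}{10619} = \frac{6375613}{1422946}$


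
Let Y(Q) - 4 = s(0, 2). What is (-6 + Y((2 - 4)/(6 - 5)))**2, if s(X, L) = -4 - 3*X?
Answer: 36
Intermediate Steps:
Y(Q) = 0 (Y(Q) = 4 + (-4 - 3*0) = 4 + (-4 + 0) = 4 - 4 = 0)
(-6 + Y((2 - 4)/(6 - 5)))**2 = (-6 + 0)**2 = (-6)**2 = 36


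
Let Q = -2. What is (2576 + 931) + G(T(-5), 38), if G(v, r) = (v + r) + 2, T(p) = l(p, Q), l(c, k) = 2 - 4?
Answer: 3545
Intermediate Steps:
l(c, k) = -2
T(p) = -2
G(v, r) = 2 + r + v (G(v, r) = (r + v) + 2 = 2 + r + v)
(2576 + 931) + G(T(-5), 38) = (2576 + 931) + (2 + 38 - 2) = 3507 + 38 = 3545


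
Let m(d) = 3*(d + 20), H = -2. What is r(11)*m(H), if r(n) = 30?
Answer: 1620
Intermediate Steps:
m(d) = 60 + 3*d (m(d) = 3*(20 + d) = 60 + 3*d)
r(11)*m(H) = 30*(60 + 3*(-2)) = 30*(60 - 6) = 30*54 = 1620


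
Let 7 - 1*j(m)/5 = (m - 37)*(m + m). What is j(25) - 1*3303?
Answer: -268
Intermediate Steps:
j(m) = 35 - 10*m*(-37 + m) (j(m) = 35 - 5*(m - 37)*(m + m) = 35 - 5*(-37 + m)*2*m = 35 - 10*m*(-37 + m))
j(25) - 1*3303 = (35 - 10*25**2 + 370*25) - 1*3303 = (35 - 10*625 + 9250) - 3303 = (35 - 6250 + 9250) - 3303 = 3035 - 3303 = -268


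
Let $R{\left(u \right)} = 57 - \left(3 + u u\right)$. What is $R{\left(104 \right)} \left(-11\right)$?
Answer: $118382$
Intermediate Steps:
$R{\left(u \right)} = 54 - u^{2}$ ($R{\left(u \right)} = 57 - \left(3 + u^{2}\right) = 54 - u^{2}$)
$R{\left(104 \right)} \left(-11\right) = \left(54 - 104^{2}\right) \left(-11\right) = \left(54 - 10816\right) \left(-11\right) = \left(-10762\right) \left(-11\right) = 118382$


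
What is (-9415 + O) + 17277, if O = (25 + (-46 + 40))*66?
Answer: 9116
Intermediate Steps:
O = 1254 (O = (25 - 6)*66 = 19*66 = 1254)
(-9415 + O) + 17277 = (-9415 + 1254) + 17277 = -8161 + 17277 = 9116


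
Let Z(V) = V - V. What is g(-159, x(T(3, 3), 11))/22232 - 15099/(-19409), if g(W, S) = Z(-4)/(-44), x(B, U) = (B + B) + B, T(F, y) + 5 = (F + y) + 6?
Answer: 15099/19409 ≈ 0.77794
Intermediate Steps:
T(F, y) = 1 + F + y (T(F, y) = -5 + ((F + y) + 6) = -5 + (6 + F + y) = 1 + F + y)
Z(V) = 0
x(B, U) = 3*B (x(B, U) = 2*B + B = 3*B)
g(W, S) = 0 (g(W, S) = 0/(-44) = 0*(-1/44) = 0)
g(-159, x(T(3, 3), 11))/22232 - 15099/(-19409) = 0/22232 - 15099/(-19409) = 0*(1/22232) - 15099*(-1/19409) = 0 + 15099/19409 = 15099/19409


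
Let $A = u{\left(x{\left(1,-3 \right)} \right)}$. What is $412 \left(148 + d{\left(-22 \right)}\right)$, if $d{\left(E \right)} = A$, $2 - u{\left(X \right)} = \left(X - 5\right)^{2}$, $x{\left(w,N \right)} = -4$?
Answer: $28428$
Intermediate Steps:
$u{\left(X \right)} = 2 - \left(-5 + X\right)^{2}$ ($u{\left(X \right)} = 2 - \left(X - 5\right)^{2} = 2 - \left(-5 + X\right)^{2}$)
$A = -79$ ($A = 2 - \left(-5 - 4\right)^{2} = 2 - \left(-9\right)^{2} = 2 - 81 = -79$)
$d{\left(E \right)} = -79$
$412 \left(148 + d{\left(-22 \right)}\right) = 412 \left(148 - 79\right) = 412 \cdot 69 = 28428$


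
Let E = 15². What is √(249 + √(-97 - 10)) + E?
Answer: 225 + √(249 + I*√107) ≈ 240.78 + 0.32769*I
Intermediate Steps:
E = 225
√(249 + √(-97 - 10)) + E = √(249 + √(-97 - 10)) + 225 = √(249 + √(-107)) + 225 = √(249 + I*√107) + 225 = 225 + √(249 + I*√107)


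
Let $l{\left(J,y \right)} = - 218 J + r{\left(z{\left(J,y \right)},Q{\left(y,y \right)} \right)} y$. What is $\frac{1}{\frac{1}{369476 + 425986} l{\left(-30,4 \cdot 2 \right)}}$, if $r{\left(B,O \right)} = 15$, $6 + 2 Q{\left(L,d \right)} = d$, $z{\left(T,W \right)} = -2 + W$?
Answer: $\frac{132577}{1110} \approx 119.44$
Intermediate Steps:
$Q{\left(L,d \right)} = -3 + \frac{d}{2}$
$l{\left(J,y \right)} = - 218 J + 15 y$
$\frac{1}{\frac{1}{369476 + 425986} l{\left(-30,4 \cdot 2 \right)}} = \frac{1}{\frac{1}{369476 + 425986} \left(\left(-218\right) \left(-30\right) + 15 \cdot 4 \cdot 2\right)} = \frac{1}{\frac{1}{795462} \left(6540 + 15 \cdot 8\right)} = \frac{\frac{1}{\frac{1}{795462}}}{6540 + 120} = \frac{795462}{6660} = 795462 \cdot \frac{1}{6660} = \frac{132577}{1110}$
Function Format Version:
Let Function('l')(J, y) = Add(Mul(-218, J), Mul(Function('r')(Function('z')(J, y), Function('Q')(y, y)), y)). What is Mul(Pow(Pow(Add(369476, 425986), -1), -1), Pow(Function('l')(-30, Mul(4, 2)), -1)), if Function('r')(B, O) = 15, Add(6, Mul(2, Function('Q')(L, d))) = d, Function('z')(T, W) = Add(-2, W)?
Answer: Rational(132577, 1110) ≈ 119.44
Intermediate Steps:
Function('Q')(L, d) = Add(-3, Mul(Rational(1, 2), d))
Function('l')(J, y) = Add(Mul(-218, J), Mul(15, y))
Mul(Pow(Pow(Add(369476, 425986), -1), -1), Pow(Function('l')(-30, Mul(4, 2)), -1)) = Mul(Pow(Pow(Add(369476, 425986), -1), -1), Pow(Add(Mul(-218, -30), Mul(15, Mul(4, 2))), -1)) = Mul(Pow(Pow(795462, -1), -1), Pow(Add(6540, Mul(15, 8)), -1)) = Mul(Pow(Rational(1, 795462), -1), Pow(Add(6540, 120), -1)) = Mul(795462, Pow(6660, -1)) = Mul(795462, Rational(1, 6660)) = Rational(132577, 1110)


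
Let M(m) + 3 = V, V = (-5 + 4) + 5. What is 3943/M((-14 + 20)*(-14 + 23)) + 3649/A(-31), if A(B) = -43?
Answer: 165900/43 ≈ 3858.1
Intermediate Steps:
V = 4 (V = -1 + 5 = 4)
M(m) = 1 (M(m) = -3 + 4 = 1)
3943/M((-14 + 20)*(-14 + 23)) + 3649/A(-31) = 3943/1 + 3649/(-43) = 3943*1 + 3649*(-1/43) = 3943 - 3649/43 = 165900/43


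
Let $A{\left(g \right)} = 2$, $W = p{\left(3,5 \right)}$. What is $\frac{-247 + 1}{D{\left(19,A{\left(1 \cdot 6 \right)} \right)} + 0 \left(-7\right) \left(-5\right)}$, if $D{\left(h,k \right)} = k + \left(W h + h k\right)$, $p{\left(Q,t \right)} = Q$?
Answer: $- \frac{246}{97} \approx -2.5361$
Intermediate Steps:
$W = 3$
$D{\left(h,k \right)} = k + 3 h + h k$ ($D{\left(h,k \right)} = k + \left(3 h + h k\right) = k + 3 h + h k$)
$\frac{-247 + 1}{D{\left(19,A{\left(1 \cdot 6 \right)} \right)} + 0 \left(-7\right) \left(-5\right)} = \frac{-247 + 1}{\left(2 + 3 \cdot 19 + 19 \cdot 2\right) + 0 \left(-7\right) \left(-5\right)} = - \frac{246}{\left(2 + 57 + 38\right) + 0 \left(-5\right)} = - \frac{246}{97 + 0} = - \frac{246}{97}$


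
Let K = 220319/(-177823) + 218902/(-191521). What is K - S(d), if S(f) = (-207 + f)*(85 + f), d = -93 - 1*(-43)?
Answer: 306260143327540/34056838783 ≈ 8992.6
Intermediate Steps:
d = -50 (d = -93 + 43 = -50)
K = -81121525545/34056838783 (K = 220319*(-1/177823) + 218902*(-1/191521) = -220319/177823 - 218902/191521 = -81121525545/34056838783 ≈ -2.3819)
K - S(d) = -81121525545/34056838783 - (-17595 + (-50)**2 - 122*(-50)) = -81121525545/34056838783 - (-17595 + 2500 + 6100) = -81121525545/34056838783 - 1*(-8995) = -81121525545/34056838783 + 8995 = 306260143327540/34056838783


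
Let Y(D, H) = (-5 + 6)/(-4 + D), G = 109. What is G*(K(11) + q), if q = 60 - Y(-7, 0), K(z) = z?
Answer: 85238/11 ≈ 7748.9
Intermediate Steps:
Y(D, H) = 1/(-4 + D)
q = 661/11 (q = 60 - 1/(-4 - 7) = 60 - 1/(-11) = 60 - 1*(-1/11) = 60 + 1/11 = 661/11 ≈ 60.091)
G*(K(11) + q) = 109*(11 + 661/11) = 109*(782/11) = 85238/11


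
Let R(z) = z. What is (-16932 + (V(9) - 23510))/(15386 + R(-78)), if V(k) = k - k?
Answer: -20221/7654 ≈ -2.6419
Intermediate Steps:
V(k) = 0
(-16932 + (V(9) - 23510))/(15386 + R(-78)) = (-16932 + (0 - 23510))/(15386 - 78) = (-16932 - 23510)/15308 = -40442*1/15308 = -20221/7654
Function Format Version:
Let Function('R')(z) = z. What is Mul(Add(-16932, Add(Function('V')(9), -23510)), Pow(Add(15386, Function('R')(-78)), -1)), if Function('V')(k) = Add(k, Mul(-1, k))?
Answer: Rational(-20221, 7654) ≈ -2.6419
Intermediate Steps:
Function('V')(k) = 0
Mul(Add(-16932, Add(Function('V')(9), -23510)), Pow(Add(15386, Function('R')(-78)), -1)) = Mul(Add(-16932, Add(0, -23510)), Pow(Add(15386, -78), -1)) = Mul(Add(-16932, -23510), Pow(15308, -1)) = Mul(-40442, Rational(1, 15308)) = Rational(-20221, 7654)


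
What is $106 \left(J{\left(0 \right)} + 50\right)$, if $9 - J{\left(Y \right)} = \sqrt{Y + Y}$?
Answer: $6254$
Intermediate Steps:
$J{\left(Y \right)} = 9 - \sqrt{2} \sqrt{Y}$ ($J{\left(Y \right)} = 9 - \sqrt{Y + Y} = 9 - \sqrt{2 Y} = 9 - \sqrt{2} \sqrt{Y}$)
$106 \left(J{\left(0 \right)} + 50\right) = 106 \left(\left(9 - \sqrt{2} \sqrt{0}\right) + 50\right) = 106 \left(\left(9 - \sqrt{2} \cdot 0\right) + 50\right) = 106 \left(\left(9 + 0\right) + 50\right) = 106 \left(9 + 50\right) = 106 \cdot 59 = 6254$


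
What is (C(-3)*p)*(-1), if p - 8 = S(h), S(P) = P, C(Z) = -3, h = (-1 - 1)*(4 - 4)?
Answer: 24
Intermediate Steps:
h = 0 (h = -2*0 = 0)
p = 8 (p = 8 + 0 = 8)
(C(-3)*p)*(-1) = -3*8*(-1) = -24*(-1) = 24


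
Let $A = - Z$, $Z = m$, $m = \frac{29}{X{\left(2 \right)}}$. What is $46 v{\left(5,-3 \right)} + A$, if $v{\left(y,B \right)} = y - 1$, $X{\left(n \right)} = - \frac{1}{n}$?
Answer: $242$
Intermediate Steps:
$v{\left(y,B \right)} = -1 + y$
$m = -58$ ($m = \frac{29}{\left(-1\right) \frac{1}{2}} = \frac{29}{- \frac{1}{2}} = 29 \left(-2\right) = -58$)
$Z = -58$
$A = 58$ ($A = \left(-1\right) \left(-58\right) = 58$)
$46 v{\left(5,-3 \right)} + A = 46 \left(-1 + 5\right) + 58 = 46 \cdot 4 + 58 = 184 + 58 = 242$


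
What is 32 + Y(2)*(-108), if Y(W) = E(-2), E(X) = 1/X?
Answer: 86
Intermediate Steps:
Y(W) = -½ (Y(W) = 1/(-2) = -½)
32 + Y(2)*(-108) = 32 - ½*(-108) = 32 + 54 = 86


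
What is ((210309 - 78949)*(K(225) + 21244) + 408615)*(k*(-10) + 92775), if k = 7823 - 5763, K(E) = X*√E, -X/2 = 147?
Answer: 159631097059625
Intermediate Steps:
X = -294 (X = -2*147 = -294)
K(E) = -294*√E
k = 2060
((210309 - 78949)*(K(225) + 21244) + 408615)*(k*(-10) + 92775) = ((210309 - 78949)*(-294*√225 + 21244) + 408615)*(2060*(-10) + 92775) = (131360*(-294*15 + 21244) + 408615)*(-20600 + 92775) = (131360*(-4410 + 21244) + 408615)*72175 = (131360*16834 + 408615)*72175 = (2211314240 + 408615)*72175 = 2211722855*72175 = 159631097059625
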